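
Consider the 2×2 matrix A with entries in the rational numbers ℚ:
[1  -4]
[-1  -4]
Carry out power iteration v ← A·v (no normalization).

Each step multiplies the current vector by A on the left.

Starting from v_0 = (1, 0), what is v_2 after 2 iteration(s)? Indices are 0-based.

v_0 = (1, 0).
v_1 = A·v_0 = (1, -1).
v_2 = A·v_1 = (5, 3).

v_2 = (5, 3)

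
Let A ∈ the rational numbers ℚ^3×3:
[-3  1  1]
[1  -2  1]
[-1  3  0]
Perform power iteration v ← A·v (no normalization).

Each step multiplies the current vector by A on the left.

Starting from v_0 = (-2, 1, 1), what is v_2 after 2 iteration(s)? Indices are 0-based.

v_0 = (-2, 1, 1).
v_1 = A·v_0 = (8, -3, 5).
v_2 = A·v_1 = (-22, 19, -17).

v_2 = (-22, 19, -17)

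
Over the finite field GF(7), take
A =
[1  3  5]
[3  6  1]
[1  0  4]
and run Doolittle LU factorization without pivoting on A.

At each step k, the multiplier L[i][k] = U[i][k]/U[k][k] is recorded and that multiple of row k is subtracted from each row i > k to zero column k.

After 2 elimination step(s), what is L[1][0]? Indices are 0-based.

Step 1: pivot at (0,0) is 1.
  row1 ← row1 − (3)·row0  ⇒  L[1][0]=3, U row1=(0, 4, 0)
  row2 ← row2 − (1)·row0  ⇒  L[2][0]=1, U row2=(0, 4, 6)
Step 2: pivot at (1,1) is 4.
  row2 ← row2 − (1)·row1  ⇒  L[2][1]=1, U row2=(0, 0, 6)

L[1][0] = 3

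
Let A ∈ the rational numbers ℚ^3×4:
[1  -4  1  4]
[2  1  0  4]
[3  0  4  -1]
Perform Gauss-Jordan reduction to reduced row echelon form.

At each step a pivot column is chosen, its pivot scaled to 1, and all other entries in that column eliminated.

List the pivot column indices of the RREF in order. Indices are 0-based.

pivot columns: 0, 1, 2

pivot(0,0)=1: scale R0 → (1, -4, 1, 4)
  clear (1,0): R1 −= (2)R0 → (0, 9, -2, -4)
  clear (2,0): R2 −= (3)R0 → (0, 12, 1, -13)
pivot(1,1)=9: scale R1 → (0, 1, -2/9, -4/9)
  clear (0,1): R0 −= (-4)R1 → (1, 0, 1/9, 20/9)
  clear (2,1): R2 −= (12)R1 → (0, 0, 11/3, -23/3)
pivot(2,2)=11/3: scale R2 → (0, 0, 1, -23/11)
  clear (0,2): R0 −= (1/9)R2 → (1, 0, 0, 27/11)
  clear (1,2): R1 −= (-2/9)R2 → (0, 1, 0, -10/11)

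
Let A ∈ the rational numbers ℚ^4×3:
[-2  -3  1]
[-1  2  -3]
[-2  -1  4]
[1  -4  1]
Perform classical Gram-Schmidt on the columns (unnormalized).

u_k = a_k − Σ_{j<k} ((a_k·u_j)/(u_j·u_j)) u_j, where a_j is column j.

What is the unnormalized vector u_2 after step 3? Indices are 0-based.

u_2 = (-235/148, -359/148, 367/148, -95/148)

Step 1: u_0 = a_0 = (-2, -1, -2, 1).
Step 2: u_1 = a_1 − (1/5)·u_0 = (-13/5, 11/5, -3/5, -21/5).
Step 3: u_2 = a_2 − (-3/5)·u_0 − (-79/148)·u_1 = (-235/148, -359/148, 367/148, -95/148).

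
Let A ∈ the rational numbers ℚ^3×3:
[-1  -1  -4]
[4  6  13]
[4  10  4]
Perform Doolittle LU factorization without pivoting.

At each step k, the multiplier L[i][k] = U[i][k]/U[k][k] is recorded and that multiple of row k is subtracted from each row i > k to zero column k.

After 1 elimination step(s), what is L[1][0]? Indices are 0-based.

L[1][0] = -4

k=0: U[0][0]=-1
  eliminate (1,0): mult=-4, new row 1: (0, 2, -3); set L[1][0]=-4
  eliminate (2,0): mult=-4, new row 2: (0, 6, -12); set L[2][0]=-4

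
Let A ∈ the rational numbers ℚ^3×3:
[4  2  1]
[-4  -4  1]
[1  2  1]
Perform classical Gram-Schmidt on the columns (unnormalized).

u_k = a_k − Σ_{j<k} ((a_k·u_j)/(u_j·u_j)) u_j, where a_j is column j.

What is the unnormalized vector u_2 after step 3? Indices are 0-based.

u_2 = (18/29, 27/29, 36/29)

Step 1: u_0 = a_0 = (4, -4, 1).
Step 2: u_1 = a_1 − (26/33)·u_0 = (-38/33, -28/33, 40/33).
Step 3: u_2 = a_2 − (1/33)·u_0 − (-13/58)·u_1 = (18/29, 27/29, 36/29).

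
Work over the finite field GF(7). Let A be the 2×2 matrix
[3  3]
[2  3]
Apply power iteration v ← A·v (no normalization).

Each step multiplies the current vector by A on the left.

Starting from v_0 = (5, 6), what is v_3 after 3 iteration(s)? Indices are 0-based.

v_0 = (5, 6).
v_1 = A·v_0 = (5, 0).
v_2 = A·v_1 = (1, 3).
v_3 = A·v_2 = (5, 4).

v_3 = (5, 4)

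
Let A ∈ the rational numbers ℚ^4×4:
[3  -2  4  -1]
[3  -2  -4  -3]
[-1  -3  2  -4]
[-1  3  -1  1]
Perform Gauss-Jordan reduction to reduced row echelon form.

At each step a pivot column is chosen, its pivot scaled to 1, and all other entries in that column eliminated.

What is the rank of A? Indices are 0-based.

pivot(0,0)=3: scale R0 → (1, -2/3, 4/3, -1/3)
  clear (1,0): R1 −= (3)R0 → (0, 0, -8, -2)
  clear (2,0): R2 −= (-1)R0 → (0, -11/3, 10/3, -13/3)
  clear (3,0): R3 −= (-1)R0 → (0, 7/3, 1/3, 2/3)
pivot(1,1): swap R1↔R2
pivot(1,1)=-11/3: scale R1 → (0, 1, -10/11, 13/11)
  clear (0,1): R0 −= (-2/3)R1 → (1, 0, 8/11, 5/11)
  clear (3,1): R3 −= (7/3)R1 → (0, 0, 27/11, -23/11)
pivot(2,2)=-8: scale R2 → (0, 0, 1, 1/4)
  clear (0,2): R0 −= (8/11)R2 → (1, 0, 0, 3/11)
  clear (1,2): R1 −= (-10/11)R2 → (0, 1, 0, 31/22)
  clear (3,2): R3 −= (27/11)R2 → (0, 0, 0, -119/44)
pivot(3,3)=-119/44: scale R3 → (0, 0, 0, 1)
  clear (0,3): R0 −= (3/11)R3 → (1, 0, 0, 0)
  clear (1,3): R1 −= (31/22)R3 → (0, 1, 0, 0)
  clear (2,3): R2 −= (1/4)R3 → (0, 0, 1, 0)

rank = 4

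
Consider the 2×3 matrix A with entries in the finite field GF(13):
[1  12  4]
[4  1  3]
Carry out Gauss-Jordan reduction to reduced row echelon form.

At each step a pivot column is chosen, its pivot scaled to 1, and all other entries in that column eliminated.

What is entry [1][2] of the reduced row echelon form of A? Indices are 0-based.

[1] R0 /= 1  ⇒  (1, 12, 4)
     R1 -= 4·R0  ⇒  (0, 5, 0)
[2] R1 /= 5  ⇒  (0, 1, 0)
     R0 -= 12·R1  ⇒  (1, 0, 4)

M[1][2] = 0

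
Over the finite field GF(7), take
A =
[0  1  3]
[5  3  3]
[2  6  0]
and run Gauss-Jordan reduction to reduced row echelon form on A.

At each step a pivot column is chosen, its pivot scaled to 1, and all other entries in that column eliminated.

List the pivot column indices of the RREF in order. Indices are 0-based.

pivot columns: 0, 1, 2

pivot(0,0): swap R0↔R1
pivot(0,0)=5: scale R0 → (1, 2, 2)
  clear (2,0): R2 −= (2)R0 → (0, 2, 3)
pivot(1,1)=1: scale R1 → (0, 1, 3)
  clear (0,1): R0 −= (2)R1 → (1, 0, 3)
  clear (2,1): R2 −= (2)R1 → (0, 0, 4)
pivot(2,2)=4: scale R2 → (0, 0, 1)
  clear (0,2): R0 −= (3)R2 → (1, 0, 0)
  clear (1,2): R1 −= (3)R2 → (0, 1, 0)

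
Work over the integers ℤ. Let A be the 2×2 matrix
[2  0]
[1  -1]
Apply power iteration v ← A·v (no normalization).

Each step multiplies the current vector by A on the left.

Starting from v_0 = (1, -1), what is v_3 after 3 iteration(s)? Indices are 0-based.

v_3 = (8, 4)

v_0 = (1, -1).
v_1 = A·v_0 = (2, 2).
v_2 = A·v_1 = (4, 0).
v_3 = A·v_2 = (8, 4).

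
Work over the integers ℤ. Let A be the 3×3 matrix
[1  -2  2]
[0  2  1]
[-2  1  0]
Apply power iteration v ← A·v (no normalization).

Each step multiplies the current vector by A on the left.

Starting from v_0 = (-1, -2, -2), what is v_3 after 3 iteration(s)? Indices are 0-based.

v_3 = (27, -28, -34)

v_0 = (-1, -2, -2).
v_1 = A·v_0 = (-1, -6, 0).
v_2 = A·v_1 = (11, -12, -4).
v_3 = A·v_2 = (27, -28, -34).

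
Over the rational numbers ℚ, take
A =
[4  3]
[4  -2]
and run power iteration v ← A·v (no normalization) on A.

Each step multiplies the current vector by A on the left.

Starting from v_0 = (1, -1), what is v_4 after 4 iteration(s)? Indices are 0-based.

v_0 = (1, -1).
v_1 = A·v_0 = (1, 6).
v_2 = A·v_1 = (22, -8).
v_3 = A·v_2 = (64, 104).
v_4 = A·v_3 = (568, 48).

v_4 = (568, 48)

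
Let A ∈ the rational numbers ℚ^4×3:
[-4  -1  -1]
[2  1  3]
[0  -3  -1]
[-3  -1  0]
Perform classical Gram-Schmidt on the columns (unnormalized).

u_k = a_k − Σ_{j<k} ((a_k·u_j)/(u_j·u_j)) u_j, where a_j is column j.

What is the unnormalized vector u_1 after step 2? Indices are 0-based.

u_1 = (7/29, 11/29, -3, -2/29)

Step 1: u_0 = a_0 = (-4, 2, 0, -3).
Step 2: u_1 = a_1 − (9/29)·u_0 = (7/29, 11/29, -3, -2/29).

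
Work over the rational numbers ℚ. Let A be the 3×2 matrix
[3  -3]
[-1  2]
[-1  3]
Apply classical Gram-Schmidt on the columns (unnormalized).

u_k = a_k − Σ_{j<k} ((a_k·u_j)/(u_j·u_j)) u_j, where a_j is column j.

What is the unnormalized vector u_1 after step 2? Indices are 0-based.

u_1 = (9/11, 8/11, 19/11)

Step 1: u_0 = a_0 = (3, -1, -1).
Step 2: u_1 = a_1 − (-14/11)·u_0 = (9/11, 8/11, 19/11).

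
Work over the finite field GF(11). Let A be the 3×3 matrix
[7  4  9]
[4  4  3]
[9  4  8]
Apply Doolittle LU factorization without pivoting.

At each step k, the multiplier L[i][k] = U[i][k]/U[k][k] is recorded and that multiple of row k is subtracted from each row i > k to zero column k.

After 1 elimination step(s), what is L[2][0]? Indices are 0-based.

L[2][0] = 6

[col 0] pivot 7
  R1 -= 10*R0 → (0, 8, 1)  (L[1][0] := 10)
  R2 -= 6*R0 → (0, 2, 9)  (L[2][0] := 6)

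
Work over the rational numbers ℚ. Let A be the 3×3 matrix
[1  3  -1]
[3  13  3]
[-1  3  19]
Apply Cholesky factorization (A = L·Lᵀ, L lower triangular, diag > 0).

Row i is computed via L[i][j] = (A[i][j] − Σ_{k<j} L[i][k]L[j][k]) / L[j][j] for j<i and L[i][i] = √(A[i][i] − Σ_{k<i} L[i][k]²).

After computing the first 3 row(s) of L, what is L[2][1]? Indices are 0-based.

L[2][1] = 3

Step 1: L[0][0] = √(1) = 1.
  L[1][0] = (3) / L[0][0] = 3.
Step 2: L[1][1] = √(4) = 2.
  L[2][0] = (-1) / L[0][0] = -1.
  L[2][1] = (6) / L[1][1] = 3.
Step 3: L[2][2] = √(9) = 3.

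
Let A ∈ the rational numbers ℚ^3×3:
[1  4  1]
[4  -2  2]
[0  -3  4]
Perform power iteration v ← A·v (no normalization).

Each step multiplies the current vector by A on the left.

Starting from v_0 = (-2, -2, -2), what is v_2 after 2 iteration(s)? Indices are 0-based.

v_2 = (-46, -36, 16)

v_0 = (-2, -2, -2).
v_1 = A·v_0 = (-12, -8, -2).
v_2 = A·v_1 = (-46, -36, 16).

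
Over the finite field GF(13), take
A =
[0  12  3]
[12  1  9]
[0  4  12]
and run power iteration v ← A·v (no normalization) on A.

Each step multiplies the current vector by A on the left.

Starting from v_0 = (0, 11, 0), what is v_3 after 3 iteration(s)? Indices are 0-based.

v_3 = (11, 11, 8)

v_0 = (0, 11, 0).
v_1 = A·v_0 = (2, 11, 5).
v_2 = A·v_1 = (4, 2, 0).
v_3 = A·v_2 = (11, 11, 8).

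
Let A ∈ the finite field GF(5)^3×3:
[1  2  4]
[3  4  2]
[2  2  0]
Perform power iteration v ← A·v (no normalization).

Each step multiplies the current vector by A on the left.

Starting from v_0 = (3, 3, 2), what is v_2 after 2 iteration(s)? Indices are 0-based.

v_0 = (3, 3, 2).
v_1 = A·v_0 = (2, 0, 2).
v_2 = A·v_1 = (0, 0, 4).

v_2 = (0, 0, 4)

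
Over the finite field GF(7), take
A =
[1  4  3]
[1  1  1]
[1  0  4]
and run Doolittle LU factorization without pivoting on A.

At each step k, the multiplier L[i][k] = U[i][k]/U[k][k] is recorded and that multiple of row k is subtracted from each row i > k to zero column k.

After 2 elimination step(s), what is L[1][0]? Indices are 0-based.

k=0: U[0][0]=1
  eliminate (1,0): mult=1, new row 1: (0, 4, 5); set L[1][0]=1
  eliminate (2,0): mult=1, new row 2: (0, 3, 1); set L[2][0]=1
k=1: U[1][1]=4
  eliminate (2,1): mult=6, new row 2: (0, 0, 6); set L[2][1]=6

L[1][0] = 1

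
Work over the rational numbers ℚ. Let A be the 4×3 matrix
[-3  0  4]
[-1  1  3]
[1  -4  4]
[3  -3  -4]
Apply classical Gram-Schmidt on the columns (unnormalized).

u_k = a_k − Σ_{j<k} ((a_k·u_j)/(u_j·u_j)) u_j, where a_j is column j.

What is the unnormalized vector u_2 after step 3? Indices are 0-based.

Step 1: u_0 = a_0 = (-3, -1, 1, 3).
Step 2: u_1 = a_1 − (-7/10)·u_0 = (-21/10, 3/10, -33/10, -9/10).
Step 3: u_2 = a_2 − (-23/20)·u_0 − (-19/18)·u_1 = (-5/3, 13/6, 5/3, -3/2).

u_2 = (-5/3, 13/6, 5/3, -3/2)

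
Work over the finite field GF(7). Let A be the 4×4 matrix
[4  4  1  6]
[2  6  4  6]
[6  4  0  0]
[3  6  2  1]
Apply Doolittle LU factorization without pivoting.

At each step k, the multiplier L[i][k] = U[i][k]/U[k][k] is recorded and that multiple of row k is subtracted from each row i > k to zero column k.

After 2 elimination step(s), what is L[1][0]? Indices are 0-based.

k=0: U[0][0]=4
  eliminate (1,0): mult=4, new row 1: (0, 4, 0, 3); set L[1][0]=4
  eliminate (2,0): mult=5, new row 2: (0, 5, 2, 5); set L[2][0]=5
  eliminate (3,0): mult=6, new row 3: (0, 3, 3, 0); set L[3][0]=6
k=1: U[1][1]=4
  eliminate (2,1): mult=3, new row 2: (0, 0, 2, 3); set L[2][1]=3
  eliminate (3,1): mult=6, new row 3: (0, 0, 3, 3); set L[3][1]=6

L[1][0] = 4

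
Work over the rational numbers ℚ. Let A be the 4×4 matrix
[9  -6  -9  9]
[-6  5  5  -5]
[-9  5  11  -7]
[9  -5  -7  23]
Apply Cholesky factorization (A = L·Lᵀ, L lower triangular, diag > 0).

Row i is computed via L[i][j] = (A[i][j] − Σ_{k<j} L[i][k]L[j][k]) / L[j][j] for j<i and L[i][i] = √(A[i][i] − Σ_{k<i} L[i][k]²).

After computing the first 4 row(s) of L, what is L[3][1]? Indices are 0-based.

Step 1: L[0][0] = √(9) = 3.
  L[1][0] = (-6) / L[0][0] = -2.
Step 2: L[1][1] = √(1) = 1.
  L[2][0] = (-9) / L[0][0] = -3.
  L[2][1] = (-1) / L[1][1] = -1.
Step 3: L[2][2] = √(1) = 1.
  L[3][0] = (9) / L[0][0] = 3.
  L[3][1] = (1) / L[1][1] = 1.
  L[3][2] = (3) / L[2][2] = 3.
Step 4: L[3][3] = √(4) = 2.

L[3][1] = 1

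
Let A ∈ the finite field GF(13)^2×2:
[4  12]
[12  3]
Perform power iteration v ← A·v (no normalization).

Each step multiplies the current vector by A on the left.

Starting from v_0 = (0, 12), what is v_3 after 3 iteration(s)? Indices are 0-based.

v_0 = (0, 12).
v_1 = A·v_0 = (1, 10).
v_2 = A·v_1 = (7, 3).
v_3 = A·v_2 = (12, 2).

v_3 = (12, 2)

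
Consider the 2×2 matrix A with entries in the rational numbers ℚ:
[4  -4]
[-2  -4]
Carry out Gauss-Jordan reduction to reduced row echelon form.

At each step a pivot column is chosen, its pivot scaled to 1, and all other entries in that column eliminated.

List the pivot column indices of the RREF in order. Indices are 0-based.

pivot(0,0)=4: scale R0 → (1, -1)
  clear (1,0): R1 −= (-2)R0 → (0, -6)
pivot(1,1)=-6: scale R1 → (0, 1)
  clear (0,1): R0 −= (-1)R1 → (1, 0)

pivot columns: 0, 1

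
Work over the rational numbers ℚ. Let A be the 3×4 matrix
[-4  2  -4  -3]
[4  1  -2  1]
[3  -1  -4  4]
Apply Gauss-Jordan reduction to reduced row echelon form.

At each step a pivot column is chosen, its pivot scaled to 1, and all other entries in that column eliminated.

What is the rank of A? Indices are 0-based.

step 1: normalize row 0 (÷-4) = (1, -1/2, 1, 3/4)
  row 1: subtract 4×row0 = (0, 3, -6, -2)
  row 2: subtract 3×row0 = (0, 1/2, -7, 7/4)
step 2: normalize row 1 (÷3) = (0, 1, -2, -2/3)
  row 0: subtract -1/2×row1 = (1, 0, 0, 5/12)
  row 2: subtract 1/2×row1 = (0, 0, -6, 25/12)
step 3: normalize row 2 (÷-6) = (0, 0, 1, -25/72)
  row 1: subtract -2×row2 = (0, 1, 0, -49/36)

rank = 3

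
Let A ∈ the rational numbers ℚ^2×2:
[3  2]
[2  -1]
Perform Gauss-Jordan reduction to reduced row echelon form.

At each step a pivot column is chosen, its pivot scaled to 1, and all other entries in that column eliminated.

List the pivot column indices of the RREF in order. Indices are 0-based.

pivot(0,0)=3: scale R0 → (1, 2/3)
  clear (1,0): R1 −= (2)R0 → (0, -7/3)
pivot(1,1)=-7/3: scale R1 → (0, 1)
  clear (0,1): R0 −= (2/3)R1 → (1, 0)

pivot columns: 0, 1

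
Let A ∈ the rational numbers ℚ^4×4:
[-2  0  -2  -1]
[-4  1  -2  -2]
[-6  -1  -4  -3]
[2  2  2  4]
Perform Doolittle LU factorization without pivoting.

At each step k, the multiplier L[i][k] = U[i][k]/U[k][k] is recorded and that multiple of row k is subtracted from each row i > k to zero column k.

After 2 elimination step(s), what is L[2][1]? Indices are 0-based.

k=0: U[0][0]=-2
  eliminate (1,0): mult=2, new row 1: (0, 1, 2, 0); set L[1][0]=2
  eliminate (2,0): mult=3, new row 2: (0, -1, 2, 0); set L[2][0]=3
  eliminate (3,0): mult=-1, new row 3: (0, 2, 0, 3); set L[3][0]=-1
k=1: U[1][1]=1
  eliminate (2,1): mult=-1, new row 2: (0, 0, 4, 0); set L[2][1]=-1
  eliminate (3,1): mult=2, new row 3: (0, 0, -4, 3); set L[3][1]=2

L[2][1] = -1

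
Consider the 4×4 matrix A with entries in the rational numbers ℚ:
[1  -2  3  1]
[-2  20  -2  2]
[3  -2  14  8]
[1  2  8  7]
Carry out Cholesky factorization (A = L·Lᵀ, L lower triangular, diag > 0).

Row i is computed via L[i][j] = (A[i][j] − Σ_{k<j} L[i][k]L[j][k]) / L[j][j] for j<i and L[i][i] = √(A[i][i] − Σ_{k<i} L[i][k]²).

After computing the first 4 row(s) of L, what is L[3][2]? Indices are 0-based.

L[3][2] = 2

Step 1: L[0][0] = √(1) = 1.
  L[1][0] = (-2) / L[0][0] = -2.
Step 2: L[1][1] = √(16) = 4.
  L[2][0] = (3) / L[0][0] = 3.
  L[2][1] = (4) / L[1][1] = 1.
Step 3: L[2][2] = √(4) = 2.
  L[3][0] = (1) / L[0][0] = 1.
  L[3][1] = (4) / L[1][1] = 1.
  L[3][2] = (4) / L[2][2] = 2.
Step 4: L[3][3] = √(1) = 1.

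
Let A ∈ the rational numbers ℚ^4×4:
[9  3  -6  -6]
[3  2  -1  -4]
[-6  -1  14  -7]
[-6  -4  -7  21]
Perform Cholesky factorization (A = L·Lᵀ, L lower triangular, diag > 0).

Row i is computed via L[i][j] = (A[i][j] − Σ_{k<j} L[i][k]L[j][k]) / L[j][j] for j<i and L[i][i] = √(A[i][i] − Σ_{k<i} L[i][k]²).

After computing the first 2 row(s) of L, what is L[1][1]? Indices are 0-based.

Step 1: L[0][0] = √(9) = 3.
  L[1][0] = (3) / L[0][0] = 1.
Step 2: L[1][1] = √(1) = 1.

L[1][1] = 1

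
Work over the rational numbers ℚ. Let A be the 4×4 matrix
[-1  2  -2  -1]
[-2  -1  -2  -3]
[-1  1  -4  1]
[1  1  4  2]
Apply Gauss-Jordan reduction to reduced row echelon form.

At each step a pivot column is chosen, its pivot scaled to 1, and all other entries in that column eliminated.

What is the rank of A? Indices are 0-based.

rank = 4

pivot(0,0)=-1: scale R0 → (1, -2, 2, 1)
  clear (1,0): R1 −= (-2)R0 → (0, -5, 2, -1)
  clear (2,0): R2 −= (-1)R0 → (0, -1, -2, 2)
  clear (3,0): R3 −= (1)R0 → (0, 3, 2, 1)
pivot(1,1)=-5: scale R1 → (0, 1, -2/5, 1/5)
  clear (0,1): R0 −= (-2)R1 → (1, 0, 6/5, 7/5)
  clear (2,1): R2 −= (-1)R1 → (0, 0, -12/5, 11/5)
  clear (3,1): R3 −= (3)R1 → (0, 0, 16/5, 2/5)
pivot(2,2)=-12/5: scale R2 → (0, 0, 1, -11/12)
  clear (0,2): R0 −= (6/5)R2 → (1, 0, 0, 5/2)
  clear (1,2): R1 −= (-2/5)R2 → (0, 1, 0, -1/6)
  clear (3,2): R3 −= (16/5)R2 → (0, 0, 0, 10/3)
pivot(3,3)=10/3: scale R3 → (0, 0, 0, 1)
  clear (0,3): R0 −= (5/2)R3 → (1, 0, 0, 0)
  clear (1,3): R1 −= (-1/6)R3 → (0, 1, 0, 0)
  clear (2,3): R2 −= (-11/12)R3 → (0, 0, 1, 0)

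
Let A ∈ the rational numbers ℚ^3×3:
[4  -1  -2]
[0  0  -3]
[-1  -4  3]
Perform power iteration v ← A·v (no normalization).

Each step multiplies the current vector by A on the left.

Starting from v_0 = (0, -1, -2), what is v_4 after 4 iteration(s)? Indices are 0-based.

v_4 = (733, 441, -997)

v_0 = (0, -1, -2).
v_1 = A·v_0 = (5, 6, -2).
v_2 = A·v_1 = (18, 6, -35).
v_3 = A·v_2 = (136, 105, -147).
v_4 = A·v_3 = (733, 441, -997).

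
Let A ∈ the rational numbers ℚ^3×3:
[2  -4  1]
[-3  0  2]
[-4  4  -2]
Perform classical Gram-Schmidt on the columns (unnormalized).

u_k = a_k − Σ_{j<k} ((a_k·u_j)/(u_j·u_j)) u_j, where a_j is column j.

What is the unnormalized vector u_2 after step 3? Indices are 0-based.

Step 1: u_0 = a_0 = (2, -3, -4).
Step 2: u_1 = a_1 − (-24/29)·u_0 = (-68/29, -72/29, 20/29).
Step 3: u_2 = a_2 − (4/29)·u_0 − (-63/88)·u_1 = (-21/22, 7/11, -21/22).

u_2 = (-21/22, 7/11, -21/22)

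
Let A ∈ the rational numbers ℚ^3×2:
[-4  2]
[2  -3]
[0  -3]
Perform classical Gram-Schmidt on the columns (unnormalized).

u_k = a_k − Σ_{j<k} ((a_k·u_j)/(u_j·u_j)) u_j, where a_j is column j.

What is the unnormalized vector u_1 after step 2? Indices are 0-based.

u_1 = (-4/5, -8/5, -3)

Step 1: u_0 = a_0 = (-4, 2, 0).
Step 2: u_1 = a_1 − (-7/10)·u_0 = (-4/5, -8/5, -3).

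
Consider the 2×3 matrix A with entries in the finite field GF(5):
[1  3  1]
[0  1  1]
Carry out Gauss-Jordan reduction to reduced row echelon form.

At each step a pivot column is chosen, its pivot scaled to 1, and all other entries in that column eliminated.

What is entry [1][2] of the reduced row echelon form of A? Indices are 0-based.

pivot(0,0)=1: scale R0 → (1, 3, 1)
pivot(1,1)=1: scale R1 → (0, 1, 1)
  clear (0,1): R0 −= (3)R1 → (1, 0, 3)

M[1][2] = 1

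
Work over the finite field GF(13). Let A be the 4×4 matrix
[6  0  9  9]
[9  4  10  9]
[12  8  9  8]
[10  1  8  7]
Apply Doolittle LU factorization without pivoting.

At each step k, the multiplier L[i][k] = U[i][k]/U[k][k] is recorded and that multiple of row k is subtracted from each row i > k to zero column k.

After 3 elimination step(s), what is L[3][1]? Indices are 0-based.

L[3][1] = 10

Step 1: pivot at (0,0) is 6.
  row1 ← row1 − (8)·row0  ⇒  L[1][0]=8, U row1=(0, 4, 3, 2)
  row2 ← row2 − (2)·row0  ⇒  L[2][0]=2, U row2=(0, 8, 4, 3)
  row3 ← row3 − (6)·row0  ⇒  L[3][0]=6, U row3=(0, 1, 6, 5)
Step 2: pivot at (1,1) is 4.
  row2 ← row2 − (2)·row1  ⇒  L[2][1]=2, U row2=(0, 0, 11, 12)
  row3 ← row3 − (10)·row1  ⇒  L[3][1]=10, U row3=(0, 0, 2, 11)
Step 3: pivot at (2,2) is 11.
  row3 ← row3 − (12)·row2  ⇒  L[3][2]=12, U row3=(0, 0, 0, 10)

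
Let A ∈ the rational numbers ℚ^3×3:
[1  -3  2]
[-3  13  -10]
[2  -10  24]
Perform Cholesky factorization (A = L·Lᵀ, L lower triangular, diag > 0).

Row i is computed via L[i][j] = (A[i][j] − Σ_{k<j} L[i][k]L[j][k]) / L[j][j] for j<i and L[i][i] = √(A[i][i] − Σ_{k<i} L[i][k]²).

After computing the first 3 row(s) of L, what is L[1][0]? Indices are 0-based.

Step 1: L[0][0] = √(1) = 1.
  L[1][0] = (-3) / L[0][0] = -3.
Step 2: L[1][1] = √(4) = 2.
  L[2][0] = (2) / L[0][0] = 2.
  L[2][1] = (-4) / L[1][1] = -2.
Step 3: L[2][2] = √(16) = 4.

L[1][0] = -3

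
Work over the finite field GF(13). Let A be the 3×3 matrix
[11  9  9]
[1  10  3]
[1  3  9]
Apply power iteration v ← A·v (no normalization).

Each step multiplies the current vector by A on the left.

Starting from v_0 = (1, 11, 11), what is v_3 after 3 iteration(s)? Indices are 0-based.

v_3 = (1, 2, 9)

v_0 = (1, 11, 11).
v_1 = A·v_0 = (1, 1, 3).
v_2 = A·v_1 = (8, 7, 5).
v_3 = A·v_2 = (1, 2, 9).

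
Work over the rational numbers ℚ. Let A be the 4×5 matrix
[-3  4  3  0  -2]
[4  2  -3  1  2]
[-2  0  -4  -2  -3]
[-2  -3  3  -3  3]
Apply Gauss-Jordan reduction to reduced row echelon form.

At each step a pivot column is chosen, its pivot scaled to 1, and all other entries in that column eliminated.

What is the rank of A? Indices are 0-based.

rank = 4

[1] R0 /= -3  ⇒  (1, -4/3, -1, 0, 2/3)
     R1 -= 4·R0  ⇒  (0, 22/3, 1, 1, -2/3)
     R2 -= -2·R0  ⇒  (0, -8/3, -6, -2, -5/3)
     R3 -= -2·R0  ⇒  (0, -17/3, 1, -3, 13/3)
[2] R1 /= 22/3  ⇒  (0, 1, 3/22, 3/22, -1/11)
     R0 -= -4/3·R1  ⇒  (1, 0, -9/11, 2/11, 6/11)
     R2 -= -8/3·R1  ⇒  (0, 0, -62/11, -18/11, -21/11)
     R3 -= -17/3·R1  ⇒  (0, 0, 39/22, -49/22, 42/11)
[3] R2 /= -62/11  ⇒  (0, 0, 1, 9/31, 21/62)
     R0 -= -9/11·R2  ⇒  (1, 0, 0, 13/31, 51/62)
     R1 -= 3/22·R2  ⇒  (0, 1, 0, 3/31, -17/124)
     R3 -= 39/22·R2  ⇒  (0, 0, 0, -85/31, 399/124)
[4] R3 /= -85/31  ⇒  (0, 0, 0, 1, -399/340)
     R0 -= 13/31·R3  ⇒  (1, 0, 0, 0, 447/340)
     R1 -= 3/31·R3  ⇒  (0, 1, 0, 0, -2/85)
     R2 -= 9/31·R3  ⇒  (0, 0, 1, 0, 231/340)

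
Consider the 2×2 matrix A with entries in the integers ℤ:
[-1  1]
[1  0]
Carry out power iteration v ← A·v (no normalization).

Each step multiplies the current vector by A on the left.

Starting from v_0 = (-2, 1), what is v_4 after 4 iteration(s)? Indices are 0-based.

v_0 = (-2, 1).
v_1 = A·v_0 = (3, -2).
v_2 = A·v_1 = (-5, 3).
v_3 = A·v_2 = (8, -5).
v_4 = A·v_3 = (-13, 8).

v_4 = (-13, 8)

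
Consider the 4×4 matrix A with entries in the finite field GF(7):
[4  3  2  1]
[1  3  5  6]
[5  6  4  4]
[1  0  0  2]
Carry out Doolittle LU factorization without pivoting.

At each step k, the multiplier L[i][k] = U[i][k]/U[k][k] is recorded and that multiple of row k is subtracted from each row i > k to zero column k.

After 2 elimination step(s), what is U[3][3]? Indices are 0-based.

[col 0] pivot 4
  R1 -= 2*R0 → (0, 4, 1, 4)  (L[1][0] := 2)
  R2 -= 3*R0 → (0, 4, 5, 1)  (L[2][0] := 3)
  R3 -= 2*R0 → (0, 1, 3, 0)  (L[3][0] := 2)
[col 1] pivot 4
  R2 -= 1*R1 → (0, 0, 4, 4)  (L[2][1] := 1)
  R3 -= 2*R1 → (0, 0, 1, 6)  (L[3][1] := 2)

U[3][3] = 6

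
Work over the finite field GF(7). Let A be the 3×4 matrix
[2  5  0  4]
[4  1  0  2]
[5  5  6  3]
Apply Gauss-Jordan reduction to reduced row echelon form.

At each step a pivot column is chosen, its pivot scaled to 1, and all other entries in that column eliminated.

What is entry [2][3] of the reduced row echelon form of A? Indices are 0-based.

M[2][3] = 2

step 1: normalize row 0 (÷2) = (1, 6, 0, 2)
  row 1: subtract 4×row0 = (0, 5, 0, 1)
  row 2: subtract 5×row0 = (0, 3, 6, 0)
step 2: normalize row 1 (÷5) = (0, 1, 0, 3)
  row 0: subtract 6×row1 = (1, 0, 0, 5)
  row 2: subtract 3×row1 = (0, 0, 6, 5)
step 3: normalize row 2 (÷6) = (0, 0, 1, 2)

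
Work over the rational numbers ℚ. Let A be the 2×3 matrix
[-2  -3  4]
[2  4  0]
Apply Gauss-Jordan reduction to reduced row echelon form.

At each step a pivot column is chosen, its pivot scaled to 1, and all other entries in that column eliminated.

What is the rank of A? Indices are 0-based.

[1] R0 /= -2  ⇒  (1, 3/2, -2)
     R1 -= 2·R0  ⇒  (0, 1, 4)
[2] R1 /= 1  ⇒  (0, 1, 4)
     R0 -= 3/2·R1  ⇒  (1, 0, -8)

rank = 2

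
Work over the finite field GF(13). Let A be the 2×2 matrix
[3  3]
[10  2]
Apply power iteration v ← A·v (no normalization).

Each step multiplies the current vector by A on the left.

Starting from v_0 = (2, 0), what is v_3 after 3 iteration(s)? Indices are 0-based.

v_3 = (1, 5)

v_0 = (2, 0).
v_1 = A·v_0 = (6, 7).
v_2 = A·v_1 = (0, 9).
v_3 = A·v_2 = (1, 5).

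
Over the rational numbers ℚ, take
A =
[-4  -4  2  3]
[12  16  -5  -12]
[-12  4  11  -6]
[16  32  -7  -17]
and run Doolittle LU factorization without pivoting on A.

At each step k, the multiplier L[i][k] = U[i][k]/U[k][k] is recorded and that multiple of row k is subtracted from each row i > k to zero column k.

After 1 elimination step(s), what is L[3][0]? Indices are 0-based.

Step 1: pivot at (0,0) is -4.
  row1 ← row1 − (-3)·row0  ⇒  L[1][0]=-3, U row1=(0, 4, 1, -3)
  row2 ← row2 − (3)·row0  ⇒  L[2][0]=3, U row2=(0, 16, 5, -15)
  row3 ← row3 − (-4)·row0  ⇒  L[3][0]=-4, U row3=(0, 16, 1, -5)

L[3][0] = -4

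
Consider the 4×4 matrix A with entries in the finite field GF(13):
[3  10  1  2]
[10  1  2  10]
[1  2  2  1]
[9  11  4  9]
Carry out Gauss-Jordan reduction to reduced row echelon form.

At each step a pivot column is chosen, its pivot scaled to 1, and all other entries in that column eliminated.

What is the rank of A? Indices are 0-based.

rank = 4

step 1: normalize row 0 (÷3) = (1, 12, 9, 5)
  row 1: subtract 10×row0 = (0, 11, 3, 12)
  row 2: subtract 1×row0 = (0, 3, 6, 9)
  row 3: subtract 9×row0 = (0, 7, 1, 3)
step 2: normalize row 1 (÷11) = (0, 1, 5, 7)
  row 0: subtract 12×row1 = (1, 0, 1, 12)
  row 2: subtract 3×row1 = (0, 0, 4, 1)
  row 3: subtract 7×row1 = (0, 0, 5, 6)
step 3: normalize row 2 (÷4) = (0, 0, 1, 10)
  row 0: subtract 1×row2 = (1, 0, 0, 2)
  row 1: subtract 5×row2 = (0, 1, 0, 9)
  row 3: subtract 5×row2 = (0, 0, 0, 8)
step 4: normalize row 3 (÷8) = (0, 0, 0, 1)
  row 0: subtract 2×row3 = (1, 0, 0, 0)
  row 1: subtract 9×row3 = (0, 1, 0, 0)
  row 2: subtract 10×row3 = (0, 0, 1, 0)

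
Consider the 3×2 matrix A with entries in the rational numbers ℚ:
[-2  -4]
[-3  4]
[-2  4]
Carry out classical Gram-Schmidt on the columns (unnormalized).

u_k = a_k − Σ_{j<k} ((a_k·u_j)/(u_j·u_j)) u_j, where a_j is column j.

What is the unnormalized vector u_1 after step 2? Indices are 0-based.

u_1 = (-92/17, 32/17, 44/17)

Step 1: u_0 = a_0 = (-2, -3, -2).
Step 2: u_1 = a_1 − (-12/17)·u_0 = (-92/17, 32/17, 44/17).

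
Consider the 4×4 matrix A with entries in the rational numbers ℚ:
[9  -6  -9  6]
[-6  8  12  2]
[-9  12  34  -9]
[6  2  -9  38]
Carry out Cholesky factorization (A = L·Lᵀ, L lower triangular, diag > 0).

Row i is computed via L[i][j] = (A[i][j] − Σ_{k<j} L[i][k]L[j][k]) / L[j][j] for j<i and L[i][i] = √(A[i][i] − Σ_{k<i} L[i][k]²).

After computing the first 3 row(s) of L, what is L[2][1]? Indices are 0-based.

L[2][1] = 3

Step 1: L[0][0] = √(9) = 3.
  L[1][0] = (-6) / L[0][0] = -2.
Step 2: L[1][1] = √(4) = 2.
  L[2][0] = (-9) / L[0][0] = -3.
  L[2][1] = (6) / L[1][1] = 3.
Step 3: L[2][2] = √(16) = 4.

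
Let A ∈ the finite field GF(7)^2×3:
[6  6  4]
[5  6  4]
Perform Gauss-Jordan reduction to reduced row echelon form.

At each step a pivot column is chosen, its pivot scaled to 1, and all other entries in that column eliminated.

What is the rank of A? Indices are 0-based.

rank = 2

[1] R0 /= 6  ⇒  (1, 1, 3)
     R1 -= 5·R0  ⇒  (0, 1, 3)
[2] R1 /= 1  ⇒  (0, 1, 3)
     R0 -= 1·R1  ⇒  (1, 0, 0)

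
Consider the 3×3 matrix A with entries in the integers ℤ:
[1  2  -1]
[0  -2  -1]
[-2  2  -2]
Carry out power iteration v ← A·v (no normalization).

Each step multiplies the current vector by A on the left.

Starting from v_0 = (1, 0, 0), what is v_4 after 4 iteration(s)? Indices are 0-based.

v_4 = (-1, 18, -10)

v_0 = (1, 0, 0).
v_1 = A·v_0 = (1, 0, -2).
v_2 = A·v_1 = (3, 2, 2).
v_3 = A·v_2 = (5, -6, -6).
v_4 = A·v_3 = (-1, 18, -10).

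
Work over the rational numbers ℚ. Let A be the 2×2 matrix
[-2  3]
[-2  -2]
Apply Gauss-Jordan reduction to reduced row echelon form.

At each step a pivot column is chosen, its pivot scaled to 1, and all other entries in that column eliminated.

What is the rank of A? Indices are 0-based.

rank = 2

[1] R0 /= -2  ⇒  (1, -3/2)
     R1 -= -2·R0  ⇒  (0, -5)
[2] R1 /= -5  ⇒  (0, 1)
     R0 -= -3/2·R1  ⇒  (1, 0)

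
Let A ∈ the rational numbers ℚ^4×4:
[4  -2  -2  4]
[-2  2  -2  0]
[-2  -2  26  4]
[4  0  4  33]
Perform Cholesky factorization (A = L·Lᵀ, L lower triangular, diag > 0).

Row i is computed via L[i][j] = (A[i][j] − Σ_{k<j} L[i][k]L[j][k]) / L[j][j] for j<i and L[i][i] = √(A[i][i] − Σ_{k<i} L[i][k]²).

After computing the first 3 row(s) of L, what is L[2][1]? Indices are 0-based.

L[2][1] = -3

Step 1: L[0][0] = √(4) = 2.
  L[1][0] = (-2) / L[0][0] = -1.
Step 2: L[1][1] = √(1) = 1.
  L[2][0] = (-2) / L[0][0] = -1.
  L[2][1] = (-3) / L[1][1] = -3.
Step 3: L[2][2] = √(16) = 4.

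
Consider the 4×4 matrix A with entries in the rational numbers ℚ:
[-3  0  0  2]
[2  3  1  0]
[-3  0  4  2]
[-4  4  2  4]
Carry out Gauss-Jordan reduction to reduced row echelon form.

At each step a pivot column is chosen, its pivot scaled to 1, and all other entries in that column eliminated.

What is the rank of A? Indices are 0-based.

rank = 4

step 1: normalize row 0 (÷-3) = (1, 0, 0, -2/3)
  row 1: subtract 2×row0 = (0, 3, 1, 4/3)
  row 2: subtract -3×row0 = (0, 0, 4, 0)
  row 3: subtract -4×row0 = (0, 4, 2, 4/3)
step 2: normalize row 1 (÷3) = (0, 1, 1/3, 4/9)
  row 3: subtract 4×row1 = (0, 0, 2/3, -4/9)
step 3: normalize row 2 (÷4) = (0, 0, 1, 0)
  row 1: subtract 1/3×row2 = (0, 1, 0, 4/9)
  row 3: subtract 2/3×row2 = (0, 0, 0, -4/9)
step 4: normalize row 3 (÷-4/9) = (0, 0, 0, 1)
  row 0: subtract -2/3×row3 = (1, 0, 0, 0)
  row 1: subtract 4/9×row3 = (0, 1, 0, 0)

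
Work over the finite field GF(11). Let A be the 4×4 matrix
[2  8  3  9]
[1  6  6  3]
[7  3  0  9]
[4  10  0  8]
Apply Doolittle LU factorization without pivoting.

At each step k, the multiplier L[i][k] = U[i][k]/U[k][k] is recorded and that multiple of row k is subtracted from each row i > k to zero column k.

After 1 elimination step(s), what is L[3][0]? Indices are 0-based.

L[3][0] = 2

Step 1: pivot at (0,0) is 2.
  row1 ← row1 − (6)·row0  ⇒  L[1][0]=6, U row1=(0, 2, 10, 4)
  row2 ← row2 − (9)·row0  ⇒  L[2][0]=9, U row2=(0, 8, 6, 5)
  row3 ← row3 − (2)·row0  ⇒  L[3][0]=2, U row3=(0, 5, 5, 1)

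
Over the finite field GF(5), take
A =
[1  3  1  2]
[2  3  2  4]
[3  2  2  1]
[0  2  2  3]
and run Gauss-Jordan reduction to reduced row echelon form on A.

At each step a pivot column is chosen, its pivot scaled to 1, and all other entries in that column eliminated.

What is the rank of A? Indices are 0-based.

pivot(0,0)=1: scale R0 → (1, 3, 1, 2)
  clear (1,0): R1 −= (2)R0 → (0, 2, 0, 0)
  clear (2,0): R2 −= (3)R0 → (0, 3, 4, 0)
pivot(1,1)=2: scale R1 → (0, 1, 0, 0)
  clear (0,1): R0 −= (3)R1 → (1, 0, 1, 2)
  clear (2,1): R2 −= (3)R1 → (0, 0, 4, 0)
  clear (3,1): R3 −= (2)R1 → (0, 0, 2, 3)
pivot(2,2)=4: scale R2 → (0, 0, 1, 0)
  clear (0,2): R0 −= (1)R2 → (1, 0, 0, 2)
  clear (3,2): R3 −= (2)R2 → (0, 0, 0, 3)
pivot(3,3)=3: scale R3 → (0, 0, 0, 1)
  clear (0,3): R0 −= (2)R3 → (1, 0, 0, 0)

rank = 4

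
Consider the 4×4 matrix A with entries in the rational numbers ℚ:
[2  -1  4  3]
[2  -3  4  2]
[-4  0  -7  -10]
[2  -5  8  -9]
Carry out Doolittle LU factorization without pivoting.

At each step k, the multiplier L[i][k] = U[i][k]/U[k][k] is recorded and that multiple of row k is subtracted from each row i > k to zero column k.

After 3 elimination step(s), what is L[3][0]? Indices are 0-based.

L[3][0] = 1

k=0: U[0][0]=2
  eliminate (1,0): mult=1, new row 1: (0, -2, 0, -1); set L[1][0]=1
  eliminate (2,0): mult=-2, new row 2: (0, -2, 1, -4); set L[2][0]=-2
  eliminate (3,0): mult=1, new row 3: (0, -4, 4, -12); set L[3][0]=1
k=1: U[1][1]=-2
  eliminate (2,1): mult=1, new row 2: (0, 0, 1, -3); set L[2][1]=1
  eliminate (3,1): mult=2, new row 3: (0, 0, 4, -10); set L[3][1]=2
k=2: U[2][2]=1
  eliminate (3,2): mult=4, new row 3: (0, 0, 0, 2); set L[3][2]=4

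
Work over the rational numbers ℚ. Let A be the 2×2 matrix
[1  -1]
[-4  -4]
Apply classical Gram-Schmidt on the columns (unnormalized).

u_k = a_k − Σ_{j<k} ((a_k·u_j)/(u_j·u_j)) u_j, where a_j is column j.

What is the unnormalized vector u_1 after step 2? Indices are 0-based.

u_1 = (-32/17, -8/17)

Step 1: u_0 = a_0 = (1, -4).
Step 2: u_1 = a_1 − (15/17)·u_0 = (-32/17, -8/17).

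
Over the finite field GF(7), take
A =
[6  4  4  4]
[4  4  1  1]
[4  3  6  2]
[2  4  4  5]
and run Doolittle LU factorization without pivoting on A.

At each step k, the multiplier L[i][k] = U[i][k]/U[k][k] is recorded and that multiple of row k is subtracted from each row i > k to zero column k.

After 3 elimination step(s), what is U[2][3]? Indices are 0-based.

U[2][3] = 5

Step 1: pivot at (0,0) is 6.
  row1 ← row1 − (3)·row0  ⇒  L[1][0]=3, U row1=(0, 6, 3, 3)
  row2 ← row2 − (3)·row0  ⇒  L[2][0]=3, U row2=(0, 5, 1, 4)
  row3 ← row3 − (5)·row0  ⇒  L[3][0]=5, U row3=(0, 5, 5, 6)
Step 2: pivot at (1,1) is 6.
  row2 ← row2 − (2)·row1  ⇒  L[2][1]=2, U row2=(0, 0, 2, 5)
  row3 ← row3 − (2)·row1  ⇒  L[3][1]=2, U row3=(0, 0, 6, 0)
Step 3: pivot at (2,2) is 2.
  row3 ← row3 − (3)·row2  ⇒  L[3][2]=3, U row3=(0, 0, 0, 6)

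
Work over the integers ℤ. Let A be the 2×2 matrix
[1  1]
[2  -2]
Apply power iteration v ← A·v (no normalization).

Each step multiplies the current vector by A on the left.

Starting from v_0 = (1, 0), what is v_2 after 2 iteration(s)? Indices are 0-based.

v_2 = (3, -2)

v_0 = (1, 0).
v_1 = A·v_0 = (1, 2).
v_2 = A·v_1 = (3, -2).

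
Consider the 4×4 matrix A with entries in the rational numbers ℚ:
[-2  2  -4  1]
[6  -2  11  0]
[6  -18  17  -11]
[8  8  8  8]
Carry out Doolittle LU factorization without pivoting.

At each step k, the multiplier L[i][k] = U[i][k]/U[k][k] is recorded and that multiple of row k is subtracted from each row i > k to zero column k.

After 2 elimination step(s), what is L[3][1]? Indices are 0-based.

L[3][1] = 4

[col 0] pivot -2
  R1 -= -3*R0 → (0, 4, -1, 3)  (L[1][0] := -3)
  R2 -= -3*R0 → (0, -12, 5, -8)  (L[2][0] := -3)
  R3 -= -4*R0 → (0, 16, -8, 12)  (L[3][0] := -4)
[col 1] pivot 4
  R2 -= -3*R1 → (0, 0, 2, 1)  (L[2][1] := -3)
  R3 -= 4*R1 → (0, 0, -4, 0)  (L[3][1] := 4)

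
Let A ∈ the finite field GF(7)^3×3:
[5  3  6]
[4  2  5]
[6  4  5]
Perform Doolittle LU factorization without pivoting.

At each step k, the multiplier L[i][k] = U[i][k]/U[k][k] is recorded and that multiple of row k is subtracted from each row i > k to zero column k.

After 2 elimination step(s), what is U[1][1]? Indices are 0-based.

k=0: U[0][0]=5
  eliminate (1,0): mult=5, new row 1: (0, 1, 3); set L[1][0]=5
  eliminate (2,0): mult=4, new row 2: (0, 6, 2); set L[2][0]=4
k=1: U[1][1]=1
  eliminate (2,1): mult=6, new row 2: (0, 0, 5); set L[2][1]=6

U[1][1] = 1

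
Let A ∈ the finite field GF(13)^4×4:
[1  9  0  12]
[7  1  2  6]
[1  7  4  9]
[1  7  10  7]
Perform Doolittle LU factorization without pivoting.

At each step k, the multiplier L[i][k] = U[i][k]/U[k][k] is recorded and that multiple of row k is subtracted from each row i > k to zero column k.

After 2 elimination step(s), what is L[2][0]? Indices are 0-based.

[col 0] pivot 1
  R1 -= 7*R0 → (0, 3, 2, 0)  (L[1][0] := 7)
  R2 -= 1*R0 → (0, 11, 4, 10)  (L[2][0] := 1)
  R3 -= 1*R0 → (0, 11, 10, 8)  (L[3][0] := 1)
[col 1] pivot 3
  R2 -= 8*R1 → (0, 0, 1, 10)  (L[2][1] := 8)
  R3 -= 8*R1 → (0, 0, 7, 8)  (L[3][1] := 8)

L[2][0] = 1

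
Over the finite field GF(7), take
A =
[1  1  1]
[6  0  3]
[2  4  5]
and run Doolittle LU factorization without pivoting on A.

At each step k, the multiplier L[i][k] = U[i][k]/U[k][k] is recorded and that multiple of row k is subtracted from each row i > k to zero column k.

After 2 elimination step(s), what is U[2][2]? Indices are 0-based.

U[2][2] = 2

[col 0] pivot 1
  R1 -= 6*R0 → (0, 1, 4)  (L[1][0] := 6)
  R2 -= 2*R0 → (0, 2, 3)  (L[2][0] := 2)
[col 1] pivot 1
  R2 -= 2*R1 → (0, 0, 2)  (L[2][1] := 2)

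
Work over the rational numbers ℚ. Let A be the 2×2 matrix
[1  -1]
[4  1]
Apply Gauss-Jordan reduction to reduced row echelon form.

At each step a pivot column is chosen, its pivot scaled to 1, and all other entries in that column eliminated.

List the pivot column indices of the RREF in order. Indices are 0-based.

pivot columns: 0, 1

[1] R0 /= 1  ⇒  (1, -1)
     R1 -= 4·R0  ⇒  (0, 5)
[2] R1 /= 5  ⇒  (0, 1)
     R0 -= -1·R1  ⇒  (1, 0)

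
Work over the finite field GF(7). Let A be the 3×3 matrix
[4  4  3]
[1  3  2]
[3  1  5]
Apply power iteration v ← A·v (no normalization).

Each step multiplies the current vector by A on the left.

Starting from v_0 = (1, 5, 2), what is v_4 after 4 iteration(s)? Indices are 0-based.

v_4 = (2, 4, 4)

v_0 = (1, 5, 2).
v_1 = A·v_0 = (2, 6, 4).
v_2 = A·v_1 = (2, 0, 4).
v_3 = A·v_2 = (6, 3, 5).
v_4 = A·v_3 = (2, 4, 4).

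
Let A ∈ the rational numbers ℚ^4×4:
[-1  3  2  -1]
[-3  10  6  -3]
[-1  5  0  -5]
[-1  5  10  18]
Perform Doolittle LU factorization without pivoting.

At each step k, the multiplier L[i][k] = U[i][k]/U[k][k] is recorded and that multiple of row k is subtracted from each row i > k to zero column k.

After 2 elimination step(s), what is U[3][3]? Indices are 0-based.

[col 0] pivot -1
  R1 -= 3*R0 → (0, 1, 0, 0)  (L[1][0] := 3)
  R2 -= 1*R0 → (0, 2, -2, -4)  (L[2][0] := 1)
  R3 -= 1*R0 → (0, 2, 8, 19)  (L[3][0] := 1)
[col 1] pivot 1
  R2 -= 2*R1 → (0, 0, -2, -4)  (L[2][1] := 2)
  R3 -= 2*R1 → (0, 0, 8, 19)  (L[3][1] := 2)

U[3][3] = 19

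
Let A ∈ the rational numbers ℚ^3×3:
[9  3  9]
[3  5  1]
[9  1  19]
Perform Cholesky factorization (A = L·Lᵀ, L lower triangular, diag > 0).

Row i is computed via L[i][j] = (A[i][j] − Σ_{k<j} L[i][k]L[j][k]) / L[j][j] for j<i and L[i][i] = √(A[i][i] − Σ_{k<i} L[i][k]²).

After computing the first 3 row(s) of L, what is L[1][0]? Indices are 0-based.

Step 1: L[0][0] = √(9) = 3.
  L[1][0] = (3) / L[0][0] = 1.
Step 2: L[1][1] = √(4) = 2.
  L[2][0] = (9) / L[0][0] = 3.
  L[2][1] = (-2) / L[1][1] = -1.
Step 3: L[2][2] = √(9) = 3.

L[1][0] = 1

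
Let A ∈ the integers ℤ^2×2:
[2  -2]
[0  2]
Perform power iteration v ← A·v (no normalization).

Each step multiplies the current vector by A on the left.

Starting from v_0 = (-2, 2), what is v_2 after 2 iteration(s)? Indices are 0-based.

v_0 = (-2, 2).
v_1 = A·v_0 = (-8, 4).
v_2 = A·v_1 = (-24, 8).

v_2 = (-24, 8)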